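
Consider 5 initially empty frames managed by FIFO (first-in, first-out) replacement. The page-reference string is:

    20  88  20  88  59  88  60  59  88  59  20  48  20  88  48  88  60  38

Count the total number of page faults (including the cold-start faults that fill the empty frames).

20 -> miss, frames [20]
88 -> miss, frames [20, 88]
20 -> hit
88 -> hit
59 -> miss, frames [20, 88, 59]
88 -> hit
60 -> miss, frames [20, 88, 59, 60]
59 -> hit
88 -> hit
59 -> hit
20 -> hit
48 -> miss, frames [20, 88, 59, 60, 48]
20 -> hit
88 -> hit
48 -> hit
88 -> hit
60 -> hit
38 -> miss, evict 20, frames [88, 59, 60, 48, 38]
Page faults: 6.

6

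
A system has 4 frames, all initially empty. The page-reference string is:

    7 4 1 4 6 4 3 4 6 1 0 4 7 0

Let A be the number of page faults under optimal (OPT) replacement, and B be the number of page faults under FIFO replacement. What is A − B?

-1

Under OPT: F F F . F . F . . . F . F . → 7 faults.
Under FIFO: F F F . F . F . . . F F F . → 8 faults.
A − B = 7 − 8 = -1.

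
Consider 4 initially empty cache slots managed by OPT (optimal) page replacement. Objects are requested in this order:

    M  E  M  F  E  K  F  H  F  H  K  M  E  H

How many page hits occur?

8

M: miss, frames [M]
E: miss, frames [M, E]
M: hit
F: miss, frames [M, E, F]
E: hit
K: miss, frames [M, E, F, K]
F: hit
H: miss, evict E, frames [M, F, K, H]
F: hit
H: hit
K: hit
M: hit
E: miss, evict K, frames [M, F, H, E]
H: hit
Hits: 8.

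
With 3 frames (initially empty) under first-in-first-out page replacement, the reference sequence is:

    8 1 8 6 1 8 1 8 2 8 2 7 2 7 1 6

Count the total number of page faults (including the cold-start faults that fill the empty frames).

8

8: miss, frames (8)
1: miss, frames (8 1)
8: hit
6: miss, frames (8 1 6)
1: hit
8: hit
1: hit
8: hit
2: miss, evict 8, frames (1 6 2)
8: miss, evict 1, frames (6 2 8)
2: hit
7: miss, evict 6, frames (2 8 7)
2: hit
7: hit
1: miss, evict 2, frames (8 7 1)
6: miss, evict 8, frames (7 1 6)
Page faults: 8.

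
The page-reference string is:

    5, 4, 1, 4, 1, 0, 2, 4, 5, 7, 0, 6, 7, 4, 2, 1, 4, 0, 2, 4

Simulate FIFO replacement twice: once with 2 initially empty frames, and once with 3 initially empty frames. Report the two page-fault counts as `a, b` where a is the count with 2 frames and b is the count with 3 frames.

18, 15

2 frames: F F F . . F F F F F F F F F F F F F F F → 18 faults.
3 frames: F F F . . F F F F F F F . F F F . F . F → 15 faults.
15 < 18: adding a frame reduced faults, as is typical.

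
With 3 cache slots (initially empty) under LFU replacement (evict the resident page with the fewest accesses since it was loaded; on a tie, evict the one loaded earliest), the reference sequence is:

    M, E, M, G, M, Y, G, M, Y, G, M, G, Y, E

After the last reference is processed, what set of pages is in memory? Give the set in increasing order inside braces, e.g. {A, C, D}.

M → fault, frames (M)
E → fault, frames (M E)
M → hit
G → fault, frames (M E G)
M → hit
Y → fault, evict E, frames (M G Y)
G → hit
M → hit
Y → hit
G → hit
M → hit
G → hit
Y → hit
E → fault, evict Y, frames (M G E)

{E, G, M}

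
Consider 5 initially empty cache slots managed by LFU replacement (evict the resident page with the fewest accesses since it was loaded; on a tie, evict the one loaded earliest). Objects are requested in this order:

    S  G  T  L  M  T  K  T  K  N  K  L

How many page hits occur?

S → fault, frames [S]
G → fault, frames [S, G]
T → fault, frames [S, G, T]
L → fault, frames [S, G, T, L]
M → fault, frames [S, G, T, L, M]
T → hit
K → fault, evict S, frames [G, T, L, M, K]
T → hit
K → hit
N → fault, evict G, frames [T, L, M, K, N]
K → hit
L → hit
Hits: 5.

5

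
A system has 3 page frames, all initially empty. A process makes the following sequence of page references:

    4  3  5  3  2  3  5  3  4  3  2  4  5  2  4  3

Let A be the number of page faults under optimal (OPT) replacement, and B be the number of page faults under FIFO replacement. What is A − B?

-3

Under OPT: F F F . F . . . F . . . F . . F → 7 faults.
Under FIFO: F F F . F . . . F F . . F F F F → 10 faults.
A − B = 7 − 10 = -3.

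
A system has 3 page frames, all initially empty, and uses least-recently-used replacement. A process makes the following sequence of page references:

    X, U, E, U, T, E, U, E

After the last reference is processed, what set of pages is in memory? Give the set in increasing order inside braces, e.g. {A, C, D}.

{E, T, U}

X: miss, frames (X)
U: miss, frames (X U)
E: miss, frames (X U E)
U: hit
T: miss, evict X, frames (E U T)
E: hit
U: hit
E: hit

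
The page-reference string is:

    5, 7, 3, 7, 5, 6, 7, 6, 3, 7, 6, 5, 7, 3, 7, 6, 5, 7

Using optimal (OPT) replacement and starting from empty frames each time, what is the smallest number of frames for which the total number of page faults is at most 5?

f=1: 18 faults
f=2: 11 faults
f=3: 6 faults
f=4: 4 faults
Smallest f with faults ≤ 5 is 4.

4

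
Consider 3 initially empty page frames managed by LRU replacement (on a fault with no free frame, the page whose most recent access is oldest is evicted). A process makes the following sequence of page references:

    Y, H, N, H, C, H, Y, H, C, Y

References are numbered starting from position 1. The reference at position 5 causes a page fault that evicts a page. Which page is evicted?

pos 1: Y: fault, frames {Y}
pos 2: H: fault, frames {Y,H}
pos 3: N: fault, frames {Y,H,N}
pos 4: H: hit
pos 5: C: fault, evict Y, frames {N,H,C}
At position 5, page Y is evicted.

Y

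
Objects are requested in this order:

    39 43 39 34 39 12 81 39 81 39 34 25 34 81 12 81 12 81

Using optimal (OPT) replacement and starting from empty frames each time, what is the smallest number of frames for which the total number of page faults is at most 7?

f=1: 18 faults
f=2: 9 faults
f=3: 7 faults
f=4: 6 faults
f=5: 6 faults
f=6: 6 faults
Smallest f with faults ≤ 7 is 3.

3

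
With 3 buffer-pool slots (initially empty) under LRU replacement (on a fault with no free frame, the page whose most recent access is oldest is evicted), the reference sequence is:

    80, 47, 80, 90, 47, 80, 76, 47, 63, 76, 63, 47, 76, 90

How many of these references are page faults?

6

80 -> fault, frames {80}
47 -> fault, frames {80,47}
80 -> hit
90 -> fault, frames {47,80,90}
47 -> hit
80 -> hit
76 -> fault, evict 90, frames {47,80,76}
47 -> hit
63 -> fault, evict 80, frames {76,47,63}
76 -> hit
63 -> hit
47 -> hit
76 -> hit
90 -> fault, evict 63, frames {47,76,90}
Page faults: 6.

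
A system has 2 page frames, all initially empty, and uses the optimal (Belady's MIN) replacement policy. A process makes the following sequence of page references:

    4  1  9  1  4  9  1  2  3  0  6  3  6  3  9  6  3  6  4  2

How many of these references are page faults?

4: miss, frames (4)
1: miss, frames (4 1)
9: miss, evict 4, frames (1 9)
1: hit
4: miss, evict 1, frames (9 4)
9: hit
1: miss, evict 4, frames (9 1)
2: miss, evict 1, frames (9 2)
3: miss, evict 2, frames (9 3)
0: miss, evict 9, frames (3 0)
6: miss, evict 0, frames (3 6)
3: hit
6: hit
3: hit
9: miss, evict 3, frames (6 9)
6: hit
3: miss, evict 9, frames (6 3)
6: hit
4: miss, evict 3, frames (6 4)
2: miss, evict 4, frames (6 2)
Page faults: 13.

13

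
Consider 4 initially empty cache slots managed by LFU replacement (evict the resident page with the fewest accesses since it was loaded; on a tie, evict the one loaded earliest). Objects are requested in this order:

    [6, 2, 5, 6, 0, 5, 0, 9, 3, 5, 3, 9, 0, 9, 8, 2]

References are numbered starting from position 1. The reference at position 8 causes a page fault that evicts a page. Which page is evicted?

2

pos 1: 6 → miss, frames {6}
pos 2: 2 → miss, frames {6,2}
pos 3: 5 → miss, frames {6,2,5}
pos 4: 6 → hit
pos 5: 0 → miss, frames {6,2,5,0}
pos 6: 5 → hit
pos 7: 0 → hit
pos 8: 9 → miss, evict 2, frames {6,5,0,9}
At position 8, page 2 is evicted.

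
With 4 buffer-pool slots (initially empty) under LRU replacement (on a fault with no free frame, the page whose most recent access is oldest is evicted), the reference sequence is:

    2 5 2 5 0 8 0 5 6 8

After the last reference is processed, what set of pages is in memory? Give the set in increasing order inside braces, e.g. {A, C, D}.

{0, 5, 6, 8}

2 -> fault, frames {2}
5 -> fault, frames {2,5}
2 -> hit
5 -> hit
0 -> fault, frames {2,5,0}
8 -> fault, frames {2,5,0,8}
0 -> hit
5 -> hit
6 -> fault, evict 2, frames {8,0,5,6}
8 -> hit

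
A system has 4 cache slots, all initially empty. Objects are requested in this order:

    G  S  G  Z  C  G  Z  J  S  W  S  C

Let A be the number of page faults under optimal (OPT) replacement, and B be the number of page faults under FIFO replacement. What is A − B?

-1

Under OPT: F F . F F . . F . F . . → 6 faults.
Under FIFO: F F . F F . . F . F F . → 7 faults.
A − B = 6 − 7 = -1.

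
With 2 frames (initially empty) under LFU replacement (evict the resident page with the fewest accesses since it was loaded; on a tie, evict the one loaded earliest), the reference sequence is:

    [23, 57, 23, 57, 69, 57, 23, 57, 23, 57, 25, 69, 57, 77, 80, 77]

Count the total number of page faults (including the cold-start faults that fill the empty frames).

23 → miss, frames (23)
57 → miss, frames (23 57)
23 → hit
57 → hit
69 → miss, evict 23, frames (57 69)
57 → hit
23 → miss, evict 69, frames (57 23)
57 → hit
23 → hit
57 → hit
25 → miss, evict 23, frames (57 25)
69 → miss, evict 25, frames (57 69)
57 → hit
77 → miss, evict 69, frames (57 77)
80 → miss, evict 77, frames (57 80)
77 → miss, evict 80, frames (57 77)
Page faults: 9.

9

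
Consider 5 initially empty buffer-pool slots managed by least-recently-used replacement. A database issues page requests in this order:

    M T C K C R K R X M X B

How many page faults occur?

8

M → miss, frames {M}
T → miss, frames {M,T}
C → miss, frames {M,T,C}
K → miss, frames {M,T,C,K}
C → hit
R → miss, frames {M,T,K,C,R}
K → hit
R → hit
X → miss, evict M, frames {T,C,K,R,X}
M → miss, evict T, frames {C,K,R,X,M}
X → hit
B → miss, evict C, frames {K,R,M,X,B}
Page faults: 8.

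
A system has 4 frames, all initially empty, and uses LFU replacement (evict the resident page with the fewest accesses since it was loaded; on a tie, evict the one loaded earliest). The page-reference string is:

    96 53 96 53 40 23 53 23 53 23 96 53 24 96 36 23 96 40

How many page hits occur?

11

96 -> miss, frames (96)
53 -> miss, frames (96 53)
96 -> hit
53 -> hit
40 -> miss, frames (96 53 40)
23 -> miss, frames (96 53 40 23)
53 -> hit
23 -> hit
53 -> hit
23 -> hit
96 -> hit
53 -> hit
24 -> miss, evict 40, frames (96 53 23 24)
96 -> hit
36 -> miss, evict 24, frames (96 53 23 36)
23 -> hit
96 -> hit
40 -> miss, evict 36, frames (96 53 23 40)
Hits: 11.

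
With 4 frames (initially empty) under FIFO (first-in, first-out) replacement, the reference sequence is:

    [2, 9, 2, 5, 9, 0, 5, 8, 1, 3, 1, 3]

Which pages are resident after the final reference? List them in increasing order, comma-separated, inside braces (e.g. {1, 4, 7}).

2: miss, frames [2]
9: miss, frames [2, 9]
2: hit
5: miss, frames [2, 9, 5]
9: hit
0: miss, frames [2, 9, 5, 0]
5: hit
8: miss, evict 2, frames [9, 5, 0, 8]
1: miss, evict 9, frames [5, 0, 8, 1]
3: miss, evict 5, frames [0, 8, 1, 3]
1: hit
3: hit

{0, 1, 3, 8}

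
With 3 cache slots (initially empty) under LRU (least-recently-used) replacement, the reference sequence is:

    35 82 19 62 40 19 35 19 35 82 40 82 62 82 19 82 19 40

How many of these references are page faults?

11

35: miss, frames [35]
82: miss, frames [35, 82]
19: miss, frames [35, 82, 19]
62: miss, evict 35, frames [82, 19, 62]
40: miss, evict 82, frames [19, 62, 40]
19: hit
35: miss, evict 62, frames [40, 19, 35]
19: hit
35: hit
82: miss, evict 40, frames [19, 35, 82]
40: miss, evict 19, frames [35, 82, 40]
82: hit
62: miss, evict 35, frames [40, 82, 62]
82: hit
19: miss, evict 40, frames [62, 82, 19]
82: hit
19: hit
40: miss, evict 62, frames [82, 19, 40]
Page faults: 11.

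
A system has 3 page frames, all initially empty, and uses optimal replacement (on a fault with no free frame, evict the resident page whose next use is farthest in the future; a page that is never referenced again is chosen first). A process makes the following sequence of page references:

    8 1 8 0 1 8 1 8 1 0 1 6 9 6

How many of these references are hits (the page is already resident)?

8 → miss, frames [8]
1 → miss, frames [8, 1]
8 → hit
0 → miss, frames [8, 1, 0]
1 → hit
8 → hit
1 → hit
8 → hit
1 → hit
0 → hit
1 → hit
6 → miss, evict 0, frames [8, 1, 6]
9 → miss, evict 1, frames [8, 6, 9]
6 → hit
Hits: 9.

9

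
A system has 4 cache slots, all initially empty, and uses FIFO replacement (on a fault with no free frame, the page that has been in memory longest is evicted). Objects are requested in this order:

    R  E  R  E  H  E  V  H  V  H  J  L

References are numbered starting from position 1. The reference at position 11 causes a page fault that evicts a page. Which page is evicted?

R

pos 1: R: fault, frames (R)
pos 2: E: fault, frames (R E)
pos 3: R: hit
pos 4: E: hit
pos 5: H: fault, frames (R E H)
pos 6: E: hit
pos 7: V: fault, frames (R E H V)
pos 8: H: hit
pos 9: V: hit
pos 10: H: hit
pos 11: J: fault, evict R, frames (E H V J)
At position 11, page R is evicted.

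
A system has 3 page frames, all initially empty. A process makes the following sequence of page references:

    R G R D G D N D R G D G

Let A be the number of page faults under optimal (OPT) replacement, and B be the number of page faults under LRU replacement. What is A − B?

Under OPT: F F . F . . F . . F . . → 5 faults.
Under LRU: F F . F . . F . F F . . → 6 faults.
A − B = 5 − 6 = -1.

-1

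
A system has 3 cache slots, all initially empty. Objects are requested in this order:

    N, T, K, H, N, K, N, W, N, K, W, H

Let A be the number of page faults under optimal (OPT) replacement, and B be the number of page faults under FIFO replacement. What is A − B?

Under OPT: F F F F . . . F . . . F → 6 faults.
Under FIFO: F F F F F . . F . F . F → 8 faults.
A − B = 6 − 8 = -2.

-2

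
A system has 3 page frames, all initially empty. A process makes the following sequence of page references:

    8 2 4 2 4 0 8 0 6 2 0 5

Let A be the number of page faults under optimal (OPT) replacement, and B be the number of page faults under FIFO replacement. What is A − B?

-3

Under OPT: F F F . . F . . F . . F → 6 faults.
Under FIFO: F F F . . F F . F F F F → 9 faults.
A − B = 6 − 9 = -3.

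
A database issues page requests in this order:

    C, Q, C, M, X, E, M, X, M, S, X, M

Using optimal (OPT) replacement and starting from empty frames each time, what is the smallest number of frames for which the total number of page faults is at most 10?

f=1: 12 faults
f=2: 8 faults
f=3: 6 faults
f=4: 6 faults
f=5: 6 faults
f=6: 6 faults
Smallest f with faults ≤ 10 is 2.

2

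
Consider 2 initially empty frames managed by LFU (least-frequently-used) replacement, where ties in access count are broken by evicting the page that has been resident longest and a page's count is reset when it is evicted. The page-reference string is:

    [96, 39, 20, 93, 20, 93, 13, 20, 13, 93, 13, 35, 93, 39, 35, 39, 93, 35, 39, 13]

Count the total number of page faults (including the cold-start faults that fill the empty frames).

96 → fault, frames {96}
39 → fault, frames {96,39}
20 → fault, evict 96, frames {39,20}
93 → fault, evict 39, frames {20,93}
20 → hit
93 → hit
13 → fault, evict 20, frames {93,13}
20 → fault, evict 13, frames {93,20}
13 → fault, evict 20, frames {93,13}
93 → hit
13 → hit
35 → fault, evict 13, frames {93,35}
93 → hit
39 → fault, evict 35, frames {93,39}
35 → fault, evict 39, frames {93,35}
39 → fault, evict 35, frames {93,39}
93 → hit
35 → fault, evict 39, frames {93,35}
39 → fault, evict 35, frames {93,39}
13 → fault, evict 39, frames {93,13}
Page faults: 14.

14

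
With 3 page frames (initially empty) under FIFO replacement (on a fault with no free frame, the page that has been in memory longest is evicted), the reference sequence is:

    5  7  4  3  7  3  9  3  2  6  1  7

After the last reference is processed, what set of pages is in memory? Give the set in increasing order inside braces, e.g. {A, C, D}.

{1, 6, 7}

5 → miss, frames {5}
7 → miss, frames {5,7}
4 → miss, frames {5,7,4}
3 → miss, evict 5, frames {7,4,3}
7 → hit
3 → hit
9 → miss, evict 7, frames {4,3,9}
3 → hit
2 → miss, evict 4, frames {3,9,2}
6 → miss, evict 3, frames {9,2,6}
1 → miss, evict 9, frames {2,6,1}
7 → miss, evict 2, frames {6,1,7}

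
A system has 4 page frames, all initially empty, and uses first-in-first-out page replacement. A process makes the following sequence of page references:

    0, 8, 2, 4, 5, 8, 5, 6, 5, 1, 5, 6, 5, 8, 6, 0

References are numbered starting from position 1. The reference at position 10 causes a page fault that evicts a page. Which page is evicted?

2

pos 1: 0: miss, frames {0}
pos 2: 8: miss, frames {0,8}
pos 3: 2: miss, frames {0,8,2}
pos 4: 4: miss, frames {0,8,2,4}
pos 5: 5: miss, evict 0, frames {8,2,4,5}
pos 6: 8: hit
pos 7: 5: hit
pos 8: 6: miss, evict 8, frames {2,4,5,6}
pos 9: 5: hit
pos 10: 1: miss, evict 2, frames {4,5,6,1}
At position 10, page 2 is evicted.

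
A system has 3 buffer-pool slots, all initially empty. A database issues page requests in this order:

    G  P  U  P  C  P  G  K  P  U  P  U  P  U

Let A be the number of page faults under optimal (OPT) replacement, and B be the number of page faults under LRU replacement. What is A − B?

Under OPT: F F F . F . . F . F . . . . → 6 faults.
Under LRU: F F F . F . F F . F . . . . → 7 faults.
A − B = 6 − 7 = -1.

-1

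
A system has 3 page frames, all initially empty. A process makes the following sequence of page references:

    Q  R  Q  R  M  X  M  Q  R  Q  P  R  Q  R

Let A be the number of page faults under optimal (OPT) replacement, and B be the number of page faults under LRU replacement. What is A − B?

Under OPT: F F . . F F . . F . F . . . → 6 faults.
Under LRU: F F . . F F . F F . F . . . → 7 faults.
A − B = 6 − 7 = -1.

-1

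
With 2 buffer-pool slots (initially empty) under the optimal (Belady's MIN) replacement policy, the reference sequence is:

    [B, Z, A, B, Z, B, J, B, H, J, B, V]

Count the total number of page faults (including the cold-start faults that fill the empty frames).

8

B -> miss, frames {B}
Z -> miss, frames {B,Z}
A -> miss, evict Z, frames {B,A}
B -> hit
Z -> miss, evict A, frames {B,Z}
B -> hit
J -> miss, evict Z, frames {B,J}
B -> hit
H -> miss, evict B, frames {J,H}
J -> hit
B -> miss, evict H, frames {J,B}
V -> miss, evict B, frames {J,V}
Page faults: 8.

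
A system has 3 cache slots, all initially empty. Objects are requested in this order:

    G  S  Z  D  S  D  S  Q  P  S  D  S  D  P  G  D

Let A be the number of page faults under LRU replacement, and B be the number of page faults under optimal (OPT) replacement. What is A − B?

1

Under LRU: F F F F . . . F F . F . . . F . → 8 faults.
Under OPT: F F F F . . . F F . . . . . F . → 7 faults.
A − B = 8 − 7 = 1.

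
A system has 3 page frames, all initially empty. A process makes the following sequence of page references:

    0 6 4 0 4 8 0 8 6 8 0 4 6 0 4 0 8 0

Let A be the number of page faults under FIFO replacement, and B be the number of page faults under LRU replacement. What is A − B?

Under FIFO: F F F . . F F . F . . F . . . . F F → 9 faults.
Under LRU: F F F . . F . . F . . F F . . . F . → 8 faults.
A − B = 9 − 8 = 1.

1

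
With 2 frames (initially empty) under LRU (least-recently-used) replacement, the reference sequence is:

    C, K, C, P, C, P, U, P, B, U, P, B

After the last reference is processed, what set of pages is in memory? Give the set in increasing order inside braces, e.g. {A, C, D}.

{B, P}

C → fault, frames [C]
K → fault, frames [C, K]
C → hit
P → fault, evict K, frames [C, P]
C → hit
P → hit
U → fault, evict C, frames [P, U]
P → hit
B → fault, evict U, frames [P, B]
U → fault, evict P, frames [B, U]
P → fault, evict B, frames [U, P]
B → fault, evict U, frames [P, B]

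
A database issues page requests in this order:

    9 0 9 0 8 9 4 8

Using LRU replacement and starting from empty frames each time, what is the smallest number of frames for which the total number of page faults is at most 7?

f=1: 8 faults
f=2: 6 faults
f=3: 4 faults
f=4: 4 faults
Smallest f with faults ≤ 7 is 2.

2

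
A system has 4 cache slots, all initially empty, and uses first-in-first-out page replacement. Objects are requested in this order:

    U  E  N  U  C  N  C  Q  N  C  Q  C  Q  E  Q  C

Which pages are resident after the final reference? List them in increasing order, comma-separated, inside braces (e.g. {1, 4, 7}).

U -> miss, frames {U}
E -> miss, frames {U,E}
N -> miss, frames {U,E,N}
U -> hit
C -> miss, frames {U,E,N,C}
N -> hit
C -> hit
Q -> miss, evict U, frames {E,N,C,Q}
N -> hit
C -> hit
Q -> hit
C -> hit
Q -> hit
E -> hit
Q -> hit
C -> hit

{C, E, N, Q}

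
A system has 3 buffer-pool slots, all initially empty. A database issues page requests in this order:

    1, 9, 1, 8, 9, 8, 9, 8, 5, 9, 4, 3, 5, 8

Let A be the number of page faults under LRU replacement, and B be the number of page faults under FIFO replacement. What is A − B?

1

Under LRU: F F . F . . . . F . F F F F → 8 faults.
Under FIFO: F F . F . . . . F . F F . F → 7 faults.
A − B = 8 − 7 = 1.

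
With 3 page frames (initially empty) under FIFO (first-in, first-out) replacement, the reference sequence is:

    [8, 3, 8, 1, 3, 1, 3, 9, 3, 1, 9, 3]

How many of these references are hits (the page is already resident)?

8

8 -> miss, frames [8]
3 -> miss, frames [8, 3]
8 -> hit
1 -> miss, frames [8, 3, 1]
3 -> hit
1 -> hit
3 -> hit
9 -> miss, evict 8, frames [3, 1, 9]
3 -> hit
1 -> hit
9 -> hit
3 -> hit
Hits: 8.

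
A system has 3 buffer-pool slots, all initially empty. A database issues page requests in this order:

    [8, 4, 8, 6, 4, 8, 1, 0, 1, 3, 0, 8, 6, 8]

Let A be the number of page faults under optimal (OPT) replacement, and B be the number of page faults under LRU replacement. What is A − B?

-1

Under OPT: F F . F . . F F . F . . F . → 7 faults.
Under LRU: F F . F . . F F . F . F F . → 8 faults.
A − B = 7 − 8 = -1.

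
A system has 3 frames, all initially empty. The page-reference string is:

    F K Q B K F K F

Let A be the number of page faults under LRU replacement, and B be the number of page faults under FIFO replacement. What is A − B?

Under LRU: F F F F . F . . → 5 faults.
Under FIFO: F F F F . F F . → 6 faults.
A − B = 5 − 6 = -1.

-1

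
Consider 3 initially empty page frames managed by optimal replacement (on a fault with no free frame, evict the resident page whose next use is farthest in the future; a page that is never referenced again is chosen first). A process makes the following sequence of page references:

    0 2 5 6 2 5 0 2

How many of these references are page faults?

5

0 -> fault, frames {0}
2 -> fault, frames {0,2}
5 -> fault, frames {0,2,5}
6 -> fault, evict 0, frames {2,5,6}
2 -> hit
5 -> hit
0 -> fault, evict 6, frames {2,5,0}
2 -> hit
Page faults: 5.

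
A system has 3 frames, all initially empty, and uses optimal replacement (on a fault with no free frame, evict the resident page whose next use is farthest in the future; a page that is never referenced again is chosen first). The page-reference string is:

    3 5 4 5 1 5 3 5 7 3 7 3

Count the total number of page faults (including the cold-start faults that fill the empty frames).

3 -> miss, frames (3)
5 -> miss, frames (3 5)
4 -> miss, frames (3 5 4)
5 -> hit
1 -> miss, evict 4, frames (3 5 1)
5 -> hit
3 -> hit
5 -> hit
7 -> miss, evict 1, frames (3 5 7)
3 -> hit
7 -> hit
3 -> hit
Page faults: 5.

5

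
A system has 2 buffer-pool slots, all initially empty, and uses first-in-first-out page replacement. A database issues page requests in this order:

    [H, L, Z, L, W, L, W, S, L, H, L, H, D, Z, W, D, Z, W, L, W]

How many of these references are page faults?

15

H → miss, frames (H)
L → miss, frames (H L)
Z → miss, evict H, frames (L Z)
L → hit
W → miss, evict L, frames (Z W)
L → miss, evict Z, frames (W L)
W → hit
S → miss, evict W, frames (L S)
L → hit
H → miss, evict L, frames (S H)
L → miss, evict S, frames (H L)
H → hit
D → miss, evict H, frames (L D)
Z → miss, evict L, frames (D Z)
W → miss, evict D, frames (Z W)
D → miss, evict Z, frames (W D)
Z → miss, evict W, frames (D Z)
W → miss, evict D, frames (Z W)
L → miss, evict Z, frames (W L)
W → hit
Page faults: 15.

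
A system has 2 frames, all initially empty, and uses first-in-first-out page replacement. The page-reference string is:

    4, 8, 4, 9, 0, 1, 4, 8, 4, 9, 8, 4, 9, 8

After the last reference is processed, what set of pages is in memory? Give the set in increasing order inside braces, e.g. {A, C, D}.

{4, 8}

4 → fault, frames [4]
8 → fault, frames [4, 8]
4 → hit
9 → fault, evict 4, frames [8, 9]
0 → fault, evict 8, frames [9, 0]
1 → fault, evict 9, frames [0, 1]
4 → fault, evict 0, frames [1, 4]
8 → fault, evict 1, frames [4, 8]
4 → hit
9 → fault, evict 4, frames [8, 9]
8 → hit
4 → fault, evict 8, frames [9, 4]
9 → hit
8 → fault, evict 9, frames [4, 8]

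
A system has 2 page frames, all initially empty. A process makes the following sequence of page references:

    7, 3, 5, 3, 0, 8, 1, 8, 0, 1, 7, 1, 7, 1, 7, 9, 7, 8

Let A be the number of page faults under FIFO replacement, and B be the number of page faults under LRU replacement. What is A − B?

1

Under FIFO: F F F . F F F . F . F F . . . F F F → 12 faults.
Under LRU: F F F . F F F . F F F . . . . F . F → 11 faults.
A − B = 12 − 11 = 1.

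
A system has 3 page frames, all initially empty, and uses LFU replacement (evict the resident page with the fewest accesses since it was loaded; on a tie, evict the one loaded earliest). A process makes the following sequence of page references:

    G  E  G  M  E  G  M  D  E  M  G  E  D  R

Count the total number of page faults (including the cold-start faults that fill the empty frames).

7

G: miss, frames {G}
E: miss, frames {G,E}
G: hit
M: miss, frames {G,E,M}
E: hit
G: hit
M: hit
D: miss, evict E, frames {G,M,D}
E: miss, evict D, frames {G,M,E}
M: hit
G: hit
E: hit
D: miss, evict E, frames {G,M,D}
R: miss, evict D, frames {G,M,R}
Page faults: 7.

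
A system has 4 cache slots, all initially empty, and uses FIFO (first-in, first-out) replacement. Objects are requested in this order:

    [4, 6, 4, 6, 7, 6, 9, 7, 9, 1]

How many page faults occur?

5

4: fault, frames {4}
6: fault, frames {4,6}
4: hit
6: hit
7: fault, frames {4,6,7}
6: hit
9: fault, frames {4,6,7,9}
7: hit
9: hit
1: fault, evict 4, frames {6,7,9,1}
Page faults: 5.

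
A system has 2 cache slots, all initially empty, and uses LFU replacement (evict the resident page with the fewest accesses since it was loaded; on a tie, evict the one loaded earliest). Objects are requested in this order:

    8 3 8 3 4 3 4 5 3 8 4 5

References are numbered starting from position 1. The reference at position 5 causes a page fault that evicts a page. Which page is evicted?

pos 1: 8: miss, frames [8]
pos 2: 3: miss, frames [8, 3]
pos 3: 8: hit
pos 4: 3: hit
pos 5: 4: miss, evict 8, frames [3, 4]
At position 5, page 8 is evicted.

8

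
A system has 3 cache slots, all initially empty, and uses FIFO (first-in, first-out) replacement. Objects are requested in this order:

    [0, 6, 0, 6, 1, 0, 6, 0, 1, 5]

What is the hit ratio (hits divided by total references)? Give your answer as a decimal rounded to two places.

0.60

0 → fault, frames (0)
6 → fault, frames (0 6)
0 → hit
6 → hit
1 → fault, frames (0 6 1)
0 → hit
6 → hit
0 → hit
1 → hit
5 → fault, evict 0, frames (6 1 5)
Hits: 6 of 10 references → 6/10 = 0.6000.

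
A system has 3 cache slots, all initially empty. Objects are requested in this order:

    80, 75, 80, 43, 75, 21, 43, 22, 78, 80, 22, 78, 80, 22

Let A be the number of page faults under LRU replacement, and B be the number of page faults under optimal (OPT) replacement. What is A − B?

1

Under LRU: F F . F . F . F F F . . . . → 7 faults.
Under OPT: F F . F . F . F F . . . . . → 6 faults.
A − B = 7 − 6 = 1.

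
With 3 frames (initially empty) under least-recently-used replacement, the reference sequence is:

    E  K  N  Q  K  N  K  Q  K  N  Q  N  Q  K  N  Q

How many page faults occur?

E -> fault, frames (E)
K -> fault, frames (E K)
N -> fault, frames (E K N)
Q -> fault, evict E, frames (K N Q)
K -> hit
N -> hit
K -> hit
Q -> hit
K -> hit
N -> hit
Q -> hit
N -> hit
Q -> hit
K -> hit
N -> hit
Q -> hit
Page faults: 4.

4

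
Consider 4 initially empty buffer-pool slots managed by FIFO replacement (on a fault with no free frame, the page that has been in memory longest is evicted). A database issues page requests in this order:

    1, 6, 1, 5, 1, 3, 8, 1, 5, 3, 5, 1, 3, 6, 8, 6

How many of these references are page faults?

1 -> miss, frames [1]
6 -> miss, frames [1, 6]
1 -> hit
5 -> miss, frames [1, 6, 5]
1 -> hit
3 -> miss, frames [1, 6, 5, 3]
8 -> miss, evict 1, frames [6, 5, 3, 8]
1 -> miss, evict 6, frames [5, 3, 8, 1]
5 -> hit
3 -> hit
5 -> hit
1 -> hit
3 -> hit
6 -> miss, evict 5, frames [3, 8, 1, 6]
8 -> hit
6 -> hit
Page faults: 7.

7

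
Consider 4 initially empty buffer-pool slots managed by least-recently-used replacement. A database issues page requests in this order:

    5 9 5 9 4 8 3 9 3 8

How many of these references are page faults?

5

5 -> miss, frames [5]
9 -> miss, frames [5, 9]
5 -> hit
9 -> hit
4 -> miss, frames [5, 9, 4]
8 -> miss, frames [5, 9, 4, 8]
3 -> miss, evict 5, frames [9, 4, 8, 3]
9 -> hit
3 -> hit
8 -> hit
Page faults: 5.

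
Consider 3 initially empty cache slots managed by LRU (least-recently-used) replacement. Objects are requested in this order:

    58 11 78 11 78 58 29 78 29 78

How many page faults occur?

4

58 -> miss, frames {58}
11 -> miss, frames {58,11}
78 -> miss, frames {58,11,78}
11 -> hit
78 -> hit
58 -> hit
29 -> miss, evict 11, frames {78,58,29}
78 -> hit
29 -> hit
78 -> hit
Page faults: 4.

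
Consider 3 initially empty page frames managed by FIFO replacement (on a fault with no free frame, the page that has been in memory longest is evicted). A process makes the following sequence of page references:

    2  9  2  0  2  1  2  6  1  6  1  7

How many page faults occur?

2 → fault, frames {2}
9 → fault, frames {2,9}
2 → hit
0 → fault, frames {2,9,0}
2 → hit
1 → fault, evict 2, frames {9,0,1}
2 → fault, evict 9, frames {0,1,2}
6 → fault, evict 0, frames {1,2,6}
1 → hit
6 → hit
1 → hit
7 → fault, evict 1, frames {2,6,7}
Page faults: 7.

7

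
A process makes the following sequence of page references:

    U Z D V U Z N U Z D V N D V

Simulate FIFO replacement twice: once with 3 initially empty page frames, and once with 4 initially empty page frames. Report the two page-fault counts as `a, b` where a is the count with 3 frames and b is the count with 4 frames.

3 frames: F F F F F F F . . F F . . . → 9 faults.
4 frames: F F F F . . F F F F F F . . → 10 faults.
10 > 9: adding a frame increased faults — Belady's anomaly.

9, 10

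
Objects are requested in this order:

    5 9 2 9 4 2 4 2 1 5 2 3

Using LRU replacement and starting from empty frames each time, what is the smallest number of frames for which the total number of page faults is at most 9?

f=1: 12 faults
f=2: 9 faults
f=3: 7 faults
f=4: 7 faults
f=5: 6 faults
f=6: 6 faults
Smallest f with faults ≤ 9 is 2.

2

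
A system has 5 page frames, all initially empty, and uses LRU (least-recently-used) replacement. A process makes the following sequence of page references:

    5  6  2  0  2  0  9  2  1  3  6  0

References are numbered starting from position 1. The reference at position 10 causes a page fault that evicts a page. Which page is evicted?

pos 1: 5: miss, frames {5}
pos 2: 6: miss, frames {5,6}
pos 3: 2: miss, frames {5,6,2}
pos 4: 0: miss, frames {5,6,2,0}
pos 5: 2: hit
pos 6: 0: hit
pos 7: 9: miss, frames {5,6,2,0,9}
pos 8: 2: hit
pos 9: 1: miss, evict 5, frames {6,0,9,2,1}
pos 10: 3: miss, evict 6, frames {0,9,2,1,3}
At position 10, page 6 is evicted.

6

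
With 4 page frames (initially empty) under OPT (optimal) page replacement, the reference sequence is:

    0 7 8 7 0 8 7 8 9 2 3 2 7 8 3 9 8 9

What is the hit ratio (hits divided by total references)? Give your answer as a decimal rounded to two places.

0.61

0 → fault, frames [0]
7 → fault, frames [0, 7]
8 → fault, frames [0, 7, 8]
7 → hit
0 → hit
8 → hit
7 → hit
8 → hit
9 → fault, frames [0, 7, 8, 9]
2 → fault, evict 0, frames [7, 8, 9, 2]
3 → fault, evict 9, frames [7, 8, 2, 3]
2 → hit
7 → hit
8 → hit
3 → hit
9 → fault, evict 3, frames [7, 8, 2, 9]
8 → hit
9 → hit
Hits: 11 of 18 references → 11/18 = 0.6111.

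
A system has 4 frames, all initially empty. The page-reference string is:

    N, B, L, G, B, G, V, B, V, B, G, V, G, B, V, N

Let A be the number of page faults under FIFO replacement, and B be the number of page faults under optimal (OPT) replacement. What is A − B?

1

Under FIFO: F F F F . . F . . . . . . . . F → 6 faults.
Under OPT: F F F F . . F . . . . . . . . . → 5 faults.
A − B = 6 − 5 = 1.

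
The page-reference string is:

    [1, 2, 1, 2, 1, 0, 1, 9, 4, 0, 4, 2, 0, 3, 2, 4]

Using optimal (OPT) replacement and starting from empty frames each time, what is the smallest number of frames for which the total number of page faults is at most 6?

f=1: 16 faults
f=2: 8 faults
f=3: 6 faults
f=4: 6 faults
f=5: 6 faults
f=6: 6 faults
Smallest f with faults ≤ 6 is 3.

3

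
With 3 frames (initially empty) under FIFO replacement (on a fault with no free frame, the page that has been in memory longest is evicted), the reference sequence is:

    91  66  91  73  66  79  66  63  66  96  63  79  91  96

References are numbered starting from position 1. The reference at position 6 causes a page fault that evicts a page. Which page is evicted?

91

pos 1: 91 -> miss, frames (91)
pos 2: 66 -> miss, frames (91 66)
pos 3: 91 -> hit
pos 4: 73 -> miss, frames (91 66 73)
pos 5: 66 -> hit
pos 6: 79 -> miss, evict 91, frames (66 73 79)
At position 6, page 91 is evicted.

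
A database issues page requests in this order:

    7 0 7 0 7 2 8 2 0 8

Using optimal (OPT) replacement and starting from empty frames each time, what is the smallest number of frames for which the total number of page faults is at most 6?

f=1: 10 faults
f=2: 5 faults
f=3: 4 faults
f=4: 4 faults
Smallest f with faults ≤ 6 is 2.

2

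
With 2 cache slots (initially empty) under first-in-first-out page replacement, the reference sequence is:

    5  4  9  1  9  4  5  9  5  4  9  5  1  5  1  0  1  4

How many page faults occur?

12

5 → miss, frames (5)
4 → miss, frames (5 4)
9 → miss, evict 5, frames (4 9)
1 → miss, evict 4, frames (9 1)
9 → hit
4 → miss, evict 9, frames (1 4)
5 → miss, evict 1, frames (4 5)
9 → miss, evict 4, frames (5 9)
5 → hit
4 → miss, evict 5, frames (9 4)
9 → hit
5 → miss, evict 9, frames (4 5)
1 → miss, evict 4, frames (5 1)
5 → hit
1 → hit
0 → miss, evict 5, frames (1 0)
1 → hit
4 → miss, evict 1, frames (0 4)
Page faults: 12.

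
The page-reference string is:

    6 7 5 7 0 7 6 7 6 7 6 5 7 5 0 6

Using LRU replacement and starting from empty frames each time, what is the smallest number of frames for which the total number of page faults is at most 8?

f=1: 16 faults
f=2: 9 faults
f=3: 8 faults
f=4: 4 faults
Smallest f with faults ≤ 8 is 3.

3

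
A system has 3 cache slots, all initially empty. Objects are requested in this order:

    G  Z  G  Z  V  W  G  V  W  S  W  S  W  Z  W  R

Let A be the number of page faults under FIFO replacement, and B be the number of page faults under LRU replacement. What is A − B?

1

Under FIFO: F F . . F F F . . F . . . F F F → 9 faults.
Under LRU: F F . . F F F . . F . . . F . F → 8 faults.
A − B = 9 − 8 = 1.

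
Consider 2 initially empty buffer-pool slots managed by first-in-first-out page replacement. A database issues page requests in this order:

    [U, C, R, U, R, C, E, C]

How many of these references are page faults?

6

U: miss, frames (U)
C: miss, frames (U C)
R: miss, evict U, frames (C R)
U: miss, evict C, frames (R U)
R: hit
C: miss, evict R, frames (U C)
E: miss, evict U, frames (C E)
C: hit
Page faults: 6.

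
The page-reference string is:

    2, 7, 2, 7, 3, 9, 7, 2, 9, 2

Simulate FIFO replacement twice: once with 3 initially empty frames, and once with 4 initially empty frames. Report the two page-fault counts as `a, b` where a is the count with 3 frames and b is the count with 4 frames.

3 frames: F F . . F F . F . . → 5 faults.
4 frames: F F . . F F . . . . → 4 faults.
4 < 5: adding a frame reduced faults, as is typical.

5, 4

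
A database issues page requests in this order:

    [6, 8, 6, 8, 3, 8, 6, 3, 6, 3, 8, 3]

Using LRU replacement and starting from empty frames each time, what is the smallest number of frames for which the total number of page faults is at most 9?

f=1: 12 faults
f=2: 6 faults
f=3: 3 faults
Smallest f with faults ≤ 9 is 2.

2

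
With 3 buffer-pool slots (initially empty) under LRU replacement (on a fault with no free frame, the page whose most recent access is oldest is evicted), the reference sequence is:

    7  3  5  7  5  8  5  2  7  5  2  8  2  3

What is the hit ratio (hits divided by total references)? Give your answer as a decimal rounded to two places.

7: fault, frames [7]
3: fault, frames [7, 3]
5: fault, frames [7, 3, 5]
7: hit
5: hit
8: fault, evict 3, frames [7, 5, 8]
5: hit
2: fault, evict 7, frames [8, 5, 2]
7: fault, evict 8, frames [5, 2, 7]
5: hit
2: hit
8: fault, evict 7, frames [5, 2, 8]
2: hit
3: fault, evict 5, frames [8, 2, 3]
Hits: 6 of 14 references → 6/14 = 0.4286.

0.43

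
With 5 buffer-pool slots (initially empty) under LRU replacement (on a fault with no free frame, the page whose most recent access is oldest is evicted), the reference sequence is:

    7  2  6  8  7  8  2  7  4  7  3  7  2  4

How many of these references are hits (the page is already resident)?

7 → miss, frames {7}
2 → miss, frames {7,2}
6 → miss, frames {7,2,6}
8 → miss, frames {7,2,6,8}
7 → hit
8 → hit
2 → hit
7 → hit
4 → miss, frames {6,8,2,7,4}
7 → hit
3 → miss, evict 6, frames {8,2,4,7,3}
7 → hit
2 → hit
4 → hit
Hits: 8.

8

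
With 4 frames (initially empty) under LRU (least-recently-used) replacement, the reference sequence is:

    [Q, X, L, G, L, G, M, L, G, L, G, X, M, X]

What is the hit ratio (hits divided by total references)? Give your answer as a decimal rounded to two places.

Q -> fault, frames {Q}
X -> fault, frames {Q,X}
L -> fault, frames {Q,X,L}
G -> fault, frames {Q,X,L,G}
L -> hit
G -> hit
M -> fault, evict Q, frames {X,L,G,M}
L -> hit
G -> hit
L -> hit
G -> hit
X -> hit
M -> hit
X -> hit
Hits: 9 of 14 references → 9/14 = 0.6429.

0.64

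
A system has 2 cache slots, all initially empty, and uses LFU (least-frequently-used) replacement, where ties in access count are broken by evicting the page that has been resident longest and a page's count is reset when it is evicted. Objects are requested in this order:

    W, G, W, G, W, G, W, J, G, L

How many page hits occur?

5

W: fault, frames {W}
G: fault, frames {W,G}
W: hit
G: hit
W: hit
G: hit
W: hit
J: fault, evict G, frames {W,J}
G: fault, evict J, frames {W,G}
L: fault, evict G, frames {W,L}
Hits: 5.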